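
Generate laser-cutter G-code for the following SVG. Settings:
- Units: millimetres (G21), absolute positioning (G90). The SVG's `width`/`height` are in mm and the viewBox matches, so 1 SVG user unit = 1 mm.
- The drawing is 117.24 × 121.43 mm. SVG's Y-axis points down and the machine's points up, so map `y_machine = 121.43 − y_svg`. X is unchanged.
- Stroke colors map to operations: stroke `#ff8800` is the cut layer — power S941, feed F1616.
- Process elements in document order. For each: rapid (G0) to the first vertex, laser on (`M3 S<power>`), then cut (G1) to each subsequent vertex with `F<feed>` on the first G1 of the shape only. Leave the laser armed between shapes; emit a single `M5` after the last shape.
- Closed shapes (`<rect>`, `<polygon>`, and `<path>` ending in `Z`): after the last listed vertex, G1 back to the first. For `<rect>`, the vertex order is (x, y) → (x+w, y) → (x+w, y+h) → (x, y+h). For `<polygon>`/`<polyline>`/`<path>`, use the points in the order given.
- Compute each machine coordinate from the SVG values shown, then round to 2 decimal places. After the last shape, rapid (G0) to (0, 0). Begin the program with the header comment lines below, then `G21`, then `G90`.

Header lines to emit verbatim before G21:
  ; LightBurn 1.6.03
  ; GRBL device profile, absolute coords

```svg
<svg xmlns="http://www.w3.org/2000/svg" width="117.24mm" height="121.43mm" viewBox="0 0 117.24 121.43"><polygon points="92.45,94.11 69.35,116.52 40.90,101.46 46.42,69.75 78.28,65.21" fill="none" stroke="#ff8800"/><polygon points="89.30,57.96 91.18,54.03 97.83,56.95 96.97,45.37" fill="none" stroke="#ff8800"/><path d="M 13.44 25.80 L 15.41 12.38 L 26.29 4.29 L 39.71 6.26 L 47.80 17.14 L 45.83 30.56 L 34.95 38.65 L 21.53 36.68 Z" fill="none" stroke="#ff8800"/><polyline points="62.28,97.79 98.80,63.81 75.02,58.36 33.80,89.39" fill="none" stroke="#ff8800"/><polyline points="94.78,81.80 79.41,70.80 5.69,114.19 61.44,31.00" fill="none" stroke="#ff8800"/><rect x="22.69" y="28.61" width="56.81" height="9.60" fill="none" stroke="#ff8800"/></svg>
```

; LightBurn 1.6.03
; GRBL device profile, absolute coords
G21
G90
G0 X92.45 Y27.32
M3 S941
G1 X69.35 Y4.91 F1616
G1 X40.90 Y19.97
G1 X46.42 Y51.68
G1 X78.28 Y56.22
G1 X92.45 Y27.32
G0 X89.30 Y63.47
M3 S941
G1 X91.18 Y67.40 F1616
G1 X97.83 Y64.48
G1 X96.97 Y76.06
G1 X89.30 Y63.47
G0 X13.44 Y95.63
M3 S941
G1 X15.41 Y109.05 F1616
G1 X26.29 Y117.14
G1 X39.71 Y115.17
G1 X47.80 Y104.29
G1 X45.83 Y90.87
G1 X34.95 Y82.78
G1 X21.53 Y84.75
G1 X13.44 Y95.63
G0 X62.28 Y23.64
M3 S941
G1 X98.80 Y57.62 F1616
G1 X75.02 Y63.07
G1 X33.80 Y32.04
G0 X94.78 Y39.63
M3 S941
G1 X79.41 Y50.63 F1616
G1 X5.69 Y7.24
G1 X61.44 Y90.43
G0 X22.69 Y92.82
M3 S941
G1 X79.50 Y92.82 F1616
G1 X79.50 Y83.22
G1 X22.69 Y83.22
G1 X22.69 Y92.82
M5
G0 X0.00 Y0.00

Since the viewBox matches the mm dimensions, user units are millimetres directly. The only transform is the Y-flip y_m = 121.43 − y_svg.

Shape 1 is a regular polygon drawn with `<polygon>`. Its stroke #ff8800 means cut at S941, F1616. After flipping Y the toolpath is (92.45,27.32) → (69.35,4.91) → (40.90,19.97) → (46.42,51.68) → (78.28,56.22) → (92.45,27.32), returning to the start.

Shape 2 is a closed polygon drawn with `<polygon>`. Its stroke #ff8800 means cut at S941, F1616. After flipping Y the toolpath is (89.30,63.47) → (91.18,67.40) → (97.83,64.48) → (96.97,76.06) → (89.30,63.47), returning to the start.

Shape 3 is a regular polygon drawn with `<path>`. Its stroke #ff8800 means cut at S941, F1616. After flipping Y the toolpath is (13.44,95.63) → (15.41,109.05) → (26.29,117.14) → (39.71,115.17) → (47.80,104.29) → (45.83,90.87) → (34.95,82.78) → (21.53,84.75) → (13.44,95.63), returning to the start.

Shape 4 is a open polyline drawn with `<polyline>`. Its stroke #ff8800 means cut at S941, F1616. After flipping Y the toolpath is (62.28,23.64) → (98.80,57.62) → (75.02,63.07) → (33.80,32.04).

Shape 5 is a open polyline drawn with `<polyline>`. Its stroke #ff8800 means cut at S941, F1616. After flipping Y the toolpath is (94.78,39.63) → (79.41,50.63) → (5.69,7.24) → (61.44,90.43).

Shape 6 is a rectangle drawn with `<rect>`. Its stroke #ff8800 means cut at S941, F1616. After flipping Y the toolpath is (22.69,92.82) → (79.50,92.82) → (79.50,83.22) → (22.69,83.22) → (22.69,92.82), returning to the start.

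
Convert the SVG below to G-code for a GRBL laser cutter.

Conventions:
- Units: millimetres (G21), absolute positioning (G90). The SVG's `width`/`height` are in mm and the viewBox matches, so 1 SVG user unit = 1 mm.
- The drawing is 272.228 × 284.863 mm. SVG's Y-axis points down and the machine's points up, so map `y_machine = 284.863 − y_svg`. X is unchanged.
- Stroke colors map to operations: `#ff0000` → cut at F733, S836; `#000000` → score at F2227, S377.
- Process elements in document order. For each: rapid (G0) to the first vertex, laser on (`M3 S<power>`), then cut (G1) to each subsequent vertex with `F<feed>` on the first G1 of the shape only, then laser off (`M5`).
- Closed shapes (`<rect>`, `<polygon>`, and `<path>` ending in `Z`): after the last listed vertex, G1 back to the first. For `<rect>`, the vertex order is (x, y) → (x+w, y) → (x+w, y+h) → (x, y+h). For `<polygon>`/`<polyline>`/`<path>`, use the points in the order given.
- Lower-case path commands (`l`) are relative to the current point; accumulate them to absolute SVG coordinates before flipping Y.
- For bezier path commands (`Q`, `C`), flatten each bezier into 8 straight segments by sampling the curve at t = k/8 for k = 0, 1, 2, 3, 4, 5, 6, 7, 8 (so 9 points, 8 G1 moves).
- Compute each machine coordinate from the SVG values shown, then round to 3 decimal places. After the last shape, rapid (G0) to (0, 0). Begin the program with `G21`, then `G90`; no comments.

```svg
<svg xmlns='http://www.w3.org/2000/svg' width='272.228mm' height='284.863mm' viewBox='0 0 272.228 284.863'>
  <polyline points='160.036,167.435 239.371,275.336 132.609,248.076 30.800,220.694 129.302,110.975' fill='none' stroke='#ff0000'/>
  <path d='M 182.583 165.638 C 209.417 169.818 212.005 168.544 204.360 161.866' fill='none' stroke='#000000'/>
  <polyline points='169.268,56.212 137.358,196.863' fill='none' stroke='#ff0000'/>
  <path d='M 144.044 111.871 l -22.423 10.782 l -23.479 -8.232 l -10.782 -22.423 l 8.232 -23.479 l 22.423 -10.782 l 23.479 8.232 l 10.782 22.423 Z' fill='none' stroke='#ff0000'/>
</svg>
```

1 u = 1 mm; y_m = 284.863 − y.

[1] `<polyline>` open polyline, #ff0000→cut S836 F733: (160.036,117.428) → (239.371,9.527) → (132.609,36.787) → (30.800,64.169) → (129.302,173.888)

[2] `<path>` cubic bezier, #000000→score S377 F2227: (182.583,119.225) → (191.537,117.913) → (198.381,117.112) → (203.281,116.821) → (206.401,117.039) → (207.905,117.767) → (207.956,119.003) → (206.720,120.746) → (204.360,122.997)

[3] `<polyline>` line segment, #ff0000→cut S836 F733: (169.268,228.651) → (137.358,88.000)

[4] `<path>` regular polygon, #ff0000→cut S836 F733: (144.044,172.992) → (121.621,162.210) → (98.142,170.442) → (87.360,192.865) → (95.592,216.344) → (118.015,227.126) → (141.494,218.894) → (152.276,196.471) → (144.044,172.992) (closed)

G21
G90
G0 X160.036 Y117.428
M3 S836
G1 X239.371 Y9.527 F733
G1 X132.609 Y36.787
G1 X30.800 Y64.169
G1 X129.302 Y173.888
M5
G0 X182.583 Y119.225
M3 S377
G1 X191.537 Y117.913 F2227
G1 X198.381 Y117.112
G1 X203.281 Y116.821
G1 X206.401 Y117.039
G1 X207.905 Y117.767
G1 X207.956 Y119.003
G1 X206.720 Y120.746
G1 X204.360 Y122.997
M5
G0 X169.268 Y228.651
M3 S836
G1 X137.358 Y88.000 F733
M5
G0 X144.044 Y172.992
M3 S836
G1 X121.621 Y162.210 F733
G1 X98.142 Y170.442
G1 X87.360 Y192.865
G1 X95.592 Y216.344
G1 X118.015 Y227.126
G1 X141.494 Y218.894
G1 X152.276 Y196.471
G1 X144.044 Y172.992
M5
G0 X0.000 Y0.000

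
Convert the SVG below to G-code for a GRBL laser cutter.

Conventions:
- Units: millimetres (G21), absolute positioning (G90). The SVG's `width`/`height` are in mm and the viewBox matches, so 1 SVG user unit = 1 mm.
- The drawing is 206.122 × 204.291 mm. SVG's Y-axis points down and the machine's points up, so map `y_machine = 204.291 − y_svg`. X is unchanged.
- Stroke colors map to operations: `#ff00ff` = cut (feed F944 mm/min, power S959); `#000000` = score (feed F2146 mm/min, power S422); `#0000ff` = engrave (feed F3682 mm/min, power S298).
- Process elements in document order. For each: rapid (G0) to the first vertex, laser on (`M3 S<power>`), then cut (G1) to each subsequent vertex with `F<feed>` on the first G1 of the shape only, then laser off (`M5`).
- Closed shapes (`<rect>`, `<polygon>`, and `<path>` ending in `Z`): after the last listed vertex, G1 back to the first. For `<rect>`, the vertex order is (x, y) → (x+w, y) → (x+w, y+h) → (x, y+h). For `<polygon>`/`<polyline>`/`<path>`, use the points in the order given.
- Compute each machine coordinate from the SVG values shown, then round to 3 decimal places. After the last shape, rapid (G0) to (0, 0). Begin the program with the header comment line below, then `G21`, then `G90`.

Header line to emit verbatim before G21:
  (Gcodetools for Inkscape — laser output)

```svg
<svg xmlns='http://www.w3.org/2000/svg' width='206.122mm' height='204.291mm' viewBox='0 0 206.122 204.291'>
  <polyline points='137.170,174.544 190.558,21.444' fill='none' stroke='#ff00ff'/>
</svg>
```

(Gcodetools for Inkscape — laser output)
G21
G90
G0 X137.170 Y29.747
M3 S959
G1 X190.558 Y182.847 F944
M5
G0 X0.000 Y0.000

Since the viewBox matches the mm dimensions, user units are millimetres directly. The only transform is the Y-flip y_m = 204.291 − y_svg.

Shape 1 is a line segment drawn with `<polyline>`. Its stroke #ff00ff means cut at S959, F944. After flipping Y the toolpath is (137.170,29.747) → (190.558,182.847).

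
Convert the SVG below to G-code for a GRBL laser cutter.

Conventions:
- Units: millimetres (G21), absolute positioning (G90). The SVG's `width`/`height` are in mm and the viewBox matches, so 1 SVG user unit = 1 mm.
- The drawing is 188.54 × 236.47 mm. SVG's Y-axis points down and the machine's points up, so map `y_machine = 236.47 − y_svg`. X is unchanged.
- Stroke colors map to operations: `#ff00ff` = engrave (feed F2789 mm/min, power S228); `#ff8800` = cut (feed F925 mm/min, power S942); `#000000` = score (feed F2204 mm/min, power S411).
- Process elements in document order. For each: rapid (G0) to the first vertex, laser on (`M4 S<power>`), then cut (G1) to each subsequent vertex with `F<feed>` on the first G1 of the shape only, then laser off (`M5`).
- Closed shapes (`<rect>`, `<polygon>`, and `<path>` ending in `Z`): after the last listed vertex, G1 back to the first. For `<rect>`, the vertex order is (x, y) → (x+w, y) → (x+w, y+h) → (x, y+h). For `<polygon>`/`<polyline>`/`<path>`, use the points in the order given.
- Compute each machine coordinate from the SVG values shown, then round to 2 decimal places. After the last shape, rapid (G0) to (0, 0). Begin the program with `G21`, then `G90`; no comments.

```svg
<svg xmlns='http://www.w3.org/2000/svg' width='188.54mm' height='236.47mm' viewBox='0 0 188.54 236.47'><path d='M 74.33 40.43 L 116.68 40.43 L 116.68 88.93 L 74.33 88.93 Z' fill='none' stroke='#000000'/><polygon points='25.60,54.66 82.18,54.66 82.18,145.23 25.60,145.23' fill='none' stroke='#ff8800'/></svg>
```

Since the viewBox matches the mm dimensions, user units are millimetres directly. The only transform is the Y-flip y_m = 236.47 − y_svg.

Shape 1 is a rectangle drawn with `<path>`. Its stroke #000000 means score at S411, F2204. After flipping Y the toolpath is (74.33,196.04) → (116.68,196.04) → (116.68,147.54) → (74.33,147.54) → (74.33,196.04), returning to the start.

Shape 2 is a rectangle drawn with `<polygon>`. Its stroke #ff8800 means cut at S942, F925. After flipping Y the toolpath is (25.60,181.81) → (82.18,181.81) → (82.18,91.24) → (25.60,91.24) → (25.60,181.81), returning to the start.

G21
G90
G0 X74.33 Y196.04
M4 S411
G1 X116.68 Y196.04 F2204
G1 X116.68 Y147.54
G1 X74.33 Y147.54
G1 X74.33 Y196.04
M5
G0 X25.60 Y181.81
M4 S942
G1 X82.18 Y181.81 F925
G1 X82.18 Y91.24
G1 X25.60 Y91.24
G1 X25.60 Y181.81
M5
G0 X0.00 Y0.00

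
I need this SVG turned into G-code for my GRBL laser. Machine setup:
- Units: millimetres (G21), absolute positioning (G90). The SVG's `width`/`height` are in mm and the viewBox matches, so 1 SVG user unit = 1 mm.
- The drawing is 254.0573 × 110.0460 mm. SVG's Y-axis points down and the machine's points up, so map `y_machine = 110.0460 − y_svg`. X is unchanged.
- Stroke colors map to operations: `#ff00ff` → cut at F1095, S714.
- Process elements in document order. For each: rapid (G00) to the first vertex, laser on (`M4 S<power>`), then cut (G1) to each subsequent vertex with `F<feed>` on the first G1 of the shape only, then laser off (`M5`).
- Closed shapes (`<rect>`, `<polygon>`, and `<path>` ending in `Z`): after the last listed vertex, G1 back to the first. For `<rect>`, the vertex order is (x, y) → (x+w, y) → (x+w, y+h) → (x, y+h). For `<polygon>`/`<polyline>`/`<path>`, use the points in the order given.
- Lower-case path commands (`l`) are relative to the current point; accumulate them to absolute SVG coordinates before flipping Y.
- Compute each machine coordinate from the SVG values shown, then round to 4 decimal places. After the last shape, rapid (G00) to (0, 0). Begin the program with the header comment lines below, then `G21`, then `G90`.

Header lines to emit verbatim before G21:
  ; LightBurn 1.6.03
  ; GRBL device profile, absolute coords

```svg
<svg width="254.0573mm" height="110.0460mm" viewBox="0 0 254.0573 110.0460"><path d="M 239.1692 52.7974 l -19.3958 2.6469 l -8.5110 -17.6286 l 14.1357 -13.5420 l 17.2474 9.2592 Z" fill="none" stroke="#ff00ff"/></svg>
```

viewBox `0 0 254.0573 110.0460` with mm width/height → 1 unit = 1 mm. Flip: y_m = 110.0460 − y_svg.

**Shape 1** — `<path>` regular polygon, stroke `#ff00ff` → cut (S714, F1095). Machine vertices: (239.1692,57.2486) → (219.7734,54.6017) → (211.2624,72.2303) → (225.3981,85.7723) → (242.6455,76.5131) → (239.1692,57.2486). Closed: final G1 returns to the first vertex.

; LightBurn 1.6.03
; GRBL device profile, absolute coords
G21
G90
G00 X239.1692 Y57.2486
M4 S714
G1 X219.7734 Y54.6017 F1095
G1 X211.2624 Y72.2303
G1 X225.3981 Y85.7723
G1 X242.6455 Y76.5131
G1 X239.1692 Y57.2486
M5
G00 X0.0000 Y0.0000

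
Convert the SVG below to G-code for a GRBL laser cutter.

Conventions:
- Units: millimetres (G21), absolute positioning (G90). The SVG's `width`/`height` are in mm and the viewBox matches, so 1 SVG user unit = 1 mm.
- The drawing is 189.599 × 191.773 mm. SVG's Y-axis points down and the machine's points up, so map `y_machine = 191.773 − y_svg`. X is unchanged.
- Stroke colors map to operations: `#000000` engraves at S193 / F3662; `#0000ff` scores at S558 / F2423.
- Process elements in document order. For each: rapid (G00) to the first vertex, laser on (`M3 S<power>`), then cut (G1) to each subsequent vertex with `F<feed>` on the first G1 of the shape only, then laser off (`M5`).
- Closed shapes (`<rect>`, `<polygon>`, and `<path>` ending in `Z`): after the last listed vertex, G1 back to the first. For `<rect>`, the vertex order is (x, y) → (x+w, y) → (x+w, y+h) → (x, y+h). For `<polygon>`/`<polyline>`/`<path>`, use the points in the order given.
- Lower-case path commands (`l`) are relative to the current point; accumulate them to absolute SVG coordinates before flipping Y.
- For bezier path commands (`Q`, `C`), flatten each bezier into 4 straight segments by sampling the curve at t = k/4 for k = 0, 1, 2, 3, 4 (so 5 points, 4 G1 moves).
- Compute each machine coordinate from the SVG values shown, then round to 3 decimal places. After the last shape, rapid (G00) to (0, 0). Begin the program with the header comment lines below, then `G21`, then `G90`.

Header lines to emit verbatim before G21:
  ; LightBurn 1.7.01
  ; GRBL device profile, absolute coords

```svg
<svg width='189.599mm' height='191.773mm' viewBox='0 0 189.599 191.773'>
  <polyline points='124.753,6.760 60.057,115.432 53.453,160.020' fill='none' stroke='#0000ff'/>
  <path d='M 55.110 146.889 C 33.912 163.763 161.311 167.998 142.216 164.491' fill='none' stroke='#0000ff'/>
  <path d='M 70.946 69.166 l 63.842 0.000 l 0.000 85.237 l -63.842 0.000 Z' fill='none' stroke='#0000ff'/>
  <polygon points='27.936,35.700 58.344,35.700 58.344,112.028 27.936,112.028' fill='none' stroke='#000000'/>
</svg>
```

; LightBurn 1.7.01
; GRBL device profile, absolute coords
G21
G90
G00 X124.753 Y185.013
M3 S558
G1 X60.057 Y76.341 F2423
G1 X53.453 Y31.753
M5
G00 X55.110 Y44.884
M3 S558
G1 X62.463 Y34.522 F2423
G1 X97.874 Y28.440
G1 X133.680 Y26.180
G1 X142.216 Y27.282
M5
G00 X70.946 Y122.607
M3 S558
G1 X134.788 Y122.607 F2423
G1 X134.788 Y37.370
G1 X70.946 Y37.370
G1 X70.946 Y122.607
M5
G00 X27.936 Y156.073
M3 S193
G1 X58.344 Y156.073 F3662
G1 X58.344 Y79.745
G1 X27.936 Y79.745
G1 X27.936 Y156.073
M5
G00 X0.000 Y0.000

viewBox `0 0 189.599 191.773` with mm width/height → 1 unit = 1 mm. Flip: y_m = 191.773 − y_svg.

**Shape 1** — `<polyline>` open polyline, stroke `#0000ff` → score (S558, F2423). Machine vertices: (124.753,185.013) → (60.057,76.341) → (53.453,31.753). Open path.

**Shape 2** — `<path>` cubic bezier, stroke `#0000ff` → score (S558, F2423). Control points (SVG): P0=(55.110,146.889), P1=(33.912,163.763), P2=(161.311,167.998), P3=(142.216,164.491); sampled at t=k/4. Machine vertices: (55.110,44.884) → (62.463,34.522) → (97.874,28.440) → (133.680,26.180) → (142.216,27.282). Open path.

**Shape 3** — `<path>` rectangle, stroke `#0000ff` → score (S558, F2423). Machine vertices: (70.946,122.607) → (134.788,122.607) → (134.788,37.370) → (70.946,37.370) → (70.946,122.607). Closed: final G1 returns to the first vertex.

**Shape 4** — `<polygon>` rectangle, stroke `#000000` → engrave (S193, F3662). Machine vertices: (27.936,156.073) → (58.344,156.073) → (58.344,79.745) → (27.936,79.745) → (27.936,156.073). Closed: final G1 returns to the first vertex.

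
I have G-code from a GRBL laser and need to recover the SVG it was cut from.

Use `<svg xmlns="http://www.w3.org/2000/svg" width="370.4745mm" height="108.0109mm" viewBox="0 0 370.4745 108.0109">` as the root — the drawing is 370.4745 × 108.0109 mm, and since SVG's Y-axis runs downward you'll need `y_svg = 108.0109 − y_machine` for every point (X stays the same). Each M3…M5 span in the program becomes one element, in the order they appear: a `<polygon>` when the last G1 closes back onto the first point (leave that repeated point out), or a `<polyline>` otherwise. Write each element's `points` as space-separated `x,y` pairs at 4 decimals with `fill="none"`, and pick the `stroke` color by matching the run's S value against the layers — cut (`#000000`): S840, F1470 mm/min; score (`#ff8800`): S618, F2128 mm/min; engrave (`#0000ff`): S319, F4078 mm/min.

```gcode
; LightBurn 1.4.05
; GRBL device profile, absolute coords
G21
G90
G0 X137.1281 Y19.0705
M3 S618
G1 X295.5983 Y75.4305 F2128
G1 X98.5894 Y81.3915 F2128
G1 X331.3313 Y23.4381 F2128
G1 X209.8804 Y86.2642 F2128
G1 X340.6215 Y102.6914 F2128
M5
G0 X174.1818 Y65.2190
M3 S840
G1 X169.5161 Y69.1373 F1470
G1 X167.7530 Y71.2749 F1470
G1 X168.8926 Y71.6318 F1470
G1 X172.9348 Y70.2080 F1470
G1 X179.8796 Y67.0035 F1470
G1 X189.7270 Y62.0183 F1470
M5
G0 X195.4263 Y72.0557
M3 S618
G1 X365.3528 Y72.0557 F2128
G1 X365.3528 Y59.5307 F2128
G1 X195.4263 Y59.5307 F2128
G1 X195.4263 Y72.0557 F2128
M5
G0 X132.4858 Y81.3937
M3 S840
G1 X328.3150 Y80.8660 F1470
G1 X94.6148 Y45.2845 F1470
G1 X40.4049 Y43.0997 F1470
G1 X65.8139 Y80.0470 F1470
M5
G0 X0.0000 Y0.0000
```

<svg xmlns="http://www.w3.org/2000/svg" width="370.4745mm" height="108.0109mm" viewBox="0 0 370.4745 108.0109">
  <polyline points="137.1281,88.9404 295.5983,32.5804 98.5894,26.6194 331.3313,84.5728 209.8804,21.7467 340.6215,5.3195" fill="none" stroke="#ff8800"/>
  <polyline points="174.1818,42.7919 169.5161,38.8736 167.7530,36.7360 168.8926,36.3791 172.9348,37.8029 179.8796,41.0074 189.7270,45.9926" fill="none" stroke="#000000"/>
  <polygon points="195.4263,35.9552 365.3528,35.9552 365.3528,48.4802 195.4263,48.4802" fill="none" stroke="#ff8800"/>
  <polyline points="132.4858,26.6172 328.3150,27.1449 94.6148,62.7264 40.4049,64.9112 65.8139,27.9639" fill="none" stroke="#000000"/>
</svg>

Machine Y-up, SVG Y-down with viewBox height 108.0109, so y_svg = 108.0109 − y_machine; X carries over.

Run 1: S618 ⇒ score layer `#ff8800`. The run is open, so emit a `<polyline>` with points (Y-flipped): 137.1281,88.9404 295.5983,32.5804 98.5894,26.6194 331.3313,84.5728 209.8804,21.7467 340.6215,5.3195.

Run 2: power S840 maps to stroke `#000000` (cut). The run is open, so emit a `<polyline>` with points (Y-flipped): 174.1818,42.7919 169.5161,38.8736 167.7530,36.7360 168.8926,36.3791 172.9348,37.8029 179.8796,41.0074 189.7270,45.9926.

Run 3: the run's S618 means `#ff8800` (score). The run returns to its start, so emit a `<polygon>` with points (Y-flipped): 195.4263,35.9552 365.3528,35.9552 365.3528,48.4802 195.4263,48.4802.

Run 4: the run's S840 means `#000000` (cut). The run is open, so emit a `<polyline>` with points (Y-flipped): 132.4858,26.6172 328.3150,27.1449 94.6148,62.7264 40.4049,64.9112 65.8139,27.9639.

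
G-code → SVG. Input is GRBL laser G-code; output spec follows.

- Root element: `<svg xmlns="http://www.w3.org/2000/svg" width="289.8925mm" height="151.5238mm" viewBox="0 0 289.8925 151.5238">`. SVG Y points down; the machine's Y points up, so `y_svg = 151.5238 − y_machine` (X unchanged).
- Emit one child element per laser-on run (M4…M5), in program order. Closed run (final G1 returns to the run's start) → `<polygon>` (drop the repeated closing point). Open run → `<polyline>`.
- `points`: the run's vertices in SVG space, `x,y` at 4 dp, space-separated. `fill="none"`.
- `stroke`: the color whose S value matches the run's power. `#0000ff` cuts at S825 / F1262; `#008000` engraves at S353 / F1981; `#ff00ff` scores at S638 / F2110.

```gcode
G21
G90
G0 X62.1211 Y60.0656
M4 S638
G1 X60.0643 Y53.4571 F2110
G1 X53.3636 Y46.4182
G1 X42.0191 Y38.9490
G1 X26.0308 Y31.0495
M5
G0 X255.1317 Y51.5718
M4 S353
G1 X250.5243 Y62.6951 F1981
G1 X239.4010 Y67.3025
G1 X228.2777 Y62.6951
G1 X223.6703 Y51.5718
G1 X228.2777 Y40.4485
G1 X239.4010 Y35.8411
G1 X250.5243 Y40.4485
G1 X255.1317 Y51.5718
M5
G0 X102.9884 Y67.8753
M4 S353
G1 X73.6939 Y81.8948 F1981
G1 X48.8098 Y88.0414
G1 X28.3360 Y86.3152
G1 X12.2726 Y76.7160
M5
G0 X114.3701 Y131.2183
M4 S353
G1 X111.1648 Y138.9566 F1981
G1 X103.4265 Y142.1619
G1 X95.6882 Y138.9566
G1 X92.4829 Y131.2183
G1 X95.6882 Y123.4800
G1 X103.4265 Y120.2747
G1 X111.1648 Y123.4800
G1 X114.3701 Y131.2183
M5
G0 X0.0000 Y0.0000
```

Machine Y-up, SVG Y-down with viewBox height 151.5238, so y_svg = 151.5238 − y_machine; X carries over.

Run 1: power S638 maps to stroke `#ff00ff` (score). The run is open, so emit a `<polyline>` with points (Y-flipped): 62.1211,91.4582 60.0643,98.0667 53.3636,105.1056 42.0191,112.5748 26.0308,120.4743.

Run 2: power S353 maps to stroke `#008000` (engrave). The run returns to its start, so emit a `<polygon>` with points (Y-flipped): 255.1317,99.9520 250.5243,88.8287 239.4010,84.2213 228.2777,88.8287 223.6703,99.9520 228.2777,111.0753 239.4010,115.6827 250.5243,111.0753.

Run 3: power S353 maps to stroke `#008000` (engrave). The run is open, so emit a `<polyline>` with points (Y-flipped): 102.9884,83.6485 73.6939,69.6290 48.8098,63.4824 28.3360,65.2086 12.2726,74.8078.

Run 4: S353 ⇒ engrave layer `#008000`. The run returns to its start, so emit a `<polygon>` with points (Y-flipped): 114.3701,20.3055 111.1648,12.5672 103.4265,9.3619 95.6882,12.5672 92.4829,20.3055 95.6882,28.0438 103.4265,31.2491 111.1648,28.0438.

<svg xmlns="http://www.w3.org/2000/svg" width="289.8925mm" height="151.5238mm" viewBox="0 0 289.8925 151.5238">
  <polyline points="62.1211,91.4582 60.0643,98.0667 53.3636,105.1056 42.0191,112.5748 26.0308,120.4743" fill="none" stroke="#ff00ff"/>
  <polygon points="255.1317,99.9520 250.5243,88.8287 239.4010,84.2213 228.2777,88.8287 223.6703,99.9520 228.2777,111.0753 239.4010,115.6827 250.5243,111.0753" fill="none" stroke="#008000"/>
  <polyline points="102.9884,83.6485 73.6939,69.6290 48.8098,63.4824 28.3360,65.2086 12.2726,74.8078" fill="none" stroke="#008000"/>
  <polygon points="114.3701,20.3055 111.1648,12.5672 103.4265,9.3619 95.6882,12.5672 92.4829,20.3055 95.6882,28.0438 103.4265,31.2491 111.1648,28.0438" fill="none" stroke="#008000"/>
</svg>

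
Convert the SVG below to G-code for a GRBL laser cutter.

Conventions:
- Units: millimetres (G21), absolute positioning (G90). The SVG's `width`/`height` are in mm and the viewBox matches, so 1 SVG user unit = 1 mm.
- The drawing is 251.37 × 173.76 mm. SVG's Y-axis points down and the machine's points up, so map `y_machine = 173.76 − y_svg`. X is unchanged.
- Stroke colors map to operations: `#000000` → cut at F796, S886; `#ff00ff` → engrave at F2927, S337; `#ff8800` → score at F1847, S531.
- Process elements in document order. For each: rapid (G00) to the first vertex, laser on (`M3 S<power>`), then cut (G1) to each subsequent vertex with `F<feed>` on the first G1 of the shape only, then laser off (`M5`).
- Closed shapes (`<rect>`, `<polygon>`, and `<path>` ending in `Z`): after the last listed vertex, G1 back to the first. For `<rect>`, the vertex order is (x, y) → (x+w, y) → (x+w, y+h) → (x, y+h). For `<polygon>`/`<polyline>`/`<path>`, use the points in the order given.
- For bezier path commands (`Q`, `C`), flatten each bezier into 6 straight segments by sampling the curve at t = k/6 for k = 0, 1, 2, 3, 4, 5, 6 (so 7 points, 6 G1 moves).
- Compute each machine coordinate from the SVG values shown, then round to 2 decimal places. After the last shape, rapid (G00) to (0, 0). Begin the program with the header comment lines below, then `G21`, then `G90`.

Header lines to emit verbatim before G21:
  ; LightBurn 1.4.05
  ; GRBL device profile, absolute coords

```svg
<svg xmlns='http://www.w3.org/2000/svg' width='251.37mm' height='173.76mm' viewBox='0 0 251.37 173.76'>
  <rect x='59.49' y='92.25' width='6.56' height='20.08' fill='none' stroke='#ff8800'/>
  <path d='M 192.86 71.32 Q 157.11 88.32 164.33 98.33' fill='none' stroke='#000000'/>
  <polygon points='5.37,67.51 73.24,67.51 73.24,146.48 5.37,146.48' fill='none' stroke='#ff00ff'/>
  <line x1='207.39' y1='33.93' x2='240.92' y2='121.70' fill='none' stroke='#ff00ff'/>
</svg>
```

; LightBurn 1.4.05
; GRBL device profile, absolute coords
G21
G90
G00 X59.49 Y81.51
M3 S531
G1 X66.05 Y81.51 F1847
G1 X66.05 Y61.43
G1 X59.49 Y61.43
G1 X59.49 Y81.51
M5
G00 X192.86 Y102.44
M3 S886
G1 X182.14 Y96.97 F796
G1 X173.80 Y91.88
G1 X167.85 Y87.19
G1 X164.29 Y82.88
G1 X163.12 Y78.96
G1 X164.33 Y75.43
M5
G00 X5.37 Y106.25
M3 S337
G1 X73.24 Y106.25 F2927
G1 X73.24 Y27.28
G1 X5.37 Y27.28
G1 X5.37 Y106.25
M5
G00 X207.39 Y139.83
M3 S337
G1 X240.92 Y52.06 F2927
M5
G00 X0.00 Y0.00

1 u = 1 mm; y_m = 173.76 − y.

[1] `<rect>` rectangle, #ff8800→score S531 F1847: (59.49,81.51) → (66.05,81.51) → (66.05,61.43) → (59.49,61.43) → (59.49,81.51) (closed)

[2] `<path>` quadratic bezier, #000000→cut S886 F796: (192.86,102.44) → (182.14,96.97) → (173.80,91.88) → (167.85,87.19) → (164.29,82.88) → (163.12,78.96) → (164.33,75.43)

[3] `<polygon>` rectangle, #ff00ff→engrave S337 F2927: (5.37,106.25) → (73.24,106.25) → (73.24,27.28) → (5.37,27.28) → (5.37,106.25) (closed)

[4] `<line>` line segment, #ff00ff→engrave S337 F2927: (207.39,139.83) → (240.92,52.06)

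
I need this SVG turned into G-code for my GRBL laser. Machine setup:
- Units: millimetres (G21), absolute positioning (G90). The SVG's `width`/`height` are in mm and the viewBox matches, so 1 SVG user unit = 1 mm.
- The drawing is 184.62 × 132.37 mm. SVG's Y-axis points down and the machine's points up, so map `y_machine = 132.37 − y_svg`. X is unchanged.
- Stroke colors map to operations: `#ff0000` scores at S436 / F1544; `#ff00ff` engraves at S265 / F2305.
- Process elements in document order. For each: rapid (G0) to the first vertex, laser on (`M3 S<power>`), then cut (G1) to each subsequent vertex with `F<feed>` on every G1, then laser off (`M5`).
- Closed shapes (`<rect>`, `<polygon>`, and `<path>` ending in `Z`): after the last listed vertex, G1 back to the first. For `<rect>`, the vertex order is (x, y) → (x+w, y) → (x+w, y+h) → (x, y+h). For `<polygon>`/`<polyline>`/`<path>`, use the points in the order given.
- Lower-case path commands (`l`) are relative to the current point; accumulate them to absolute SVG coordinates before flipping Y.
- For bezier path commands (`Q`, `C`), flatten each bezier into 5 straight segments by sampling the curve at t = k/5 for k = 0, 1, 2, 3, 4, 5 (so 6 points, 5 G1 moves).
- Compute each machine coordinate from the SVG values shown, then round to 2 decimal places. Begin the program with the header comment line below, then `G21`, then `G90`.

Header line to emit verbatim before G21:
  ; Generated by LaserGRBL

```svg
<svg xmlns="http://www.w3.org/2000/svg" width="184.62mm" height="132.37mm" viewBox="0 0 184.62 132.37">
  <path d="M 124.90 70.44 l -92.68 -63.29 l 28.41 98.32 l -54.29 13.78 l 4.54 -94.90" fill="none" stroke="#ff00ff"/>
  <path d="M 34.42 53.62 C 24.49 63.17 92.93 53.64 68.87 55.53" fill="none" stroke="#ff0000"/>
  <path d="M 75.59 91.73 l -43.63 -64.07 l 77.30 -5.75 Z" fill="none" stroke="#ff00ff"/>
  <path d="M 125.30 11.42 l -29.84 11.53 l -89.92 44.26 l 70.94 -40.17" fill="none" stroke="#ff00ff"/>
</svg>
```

; Generated by LaserGRBL
G21
G90
G0 X124.90 Y61.93
M3 S265
G1 X32.22 Y125.22 F2305
G1 X60.63 Y26.90 F2305
G1 X6.34 Y13.12 F2305
G1 X10.88 Y108.02 F2305
M5
G0 X34.42 Y78.75
M3 S436
G1 X36.50 Y75.07 F1544
G1 X49.19 Y74.50 F1544
G1 X64.28 Y75.58 F1544
G1 X73.57 Y76.85 F1544
G1 X68.87 Y76.84 F1544
M5
G0 X75.59 Y40.64
M3 S265
G1 X31.96 Y104.71 F2305
G1 X109.26 Y110.46 F2305
G1 X75.59 Y40.64 F2305
M5
G0 X125.30 Y120.95
M3 S265
G1 X95.46 Y109.42 F2305
G1 X5.54 Y65.16 F2305
G1 X76.48 Y105.33 F2305
M5

Since the viewBox matches the mm dimensions, user units are millimetres directly. The only transform is the Y-flip y_m = 132.37 − y_svg.

Shape 1 is a open polyline drawn with `<path>`. Its stroke #ff00ff means engrave at S265, F2305. After flipping Y the toolpath is (124.90,61.93) → (32.22,125.22) → (60.63,26.90) → (6.34,13.12) → (10.88,108.02).

Shape 2 is a cubic bezier drawn with `<path>`. Its stroke #ff0000 means score at S436, F1544. After flipping Y the toolpath is (34.42,78.75) → (36.50,75.07) → (49.19,74.50) → (64.28,75.58) → (73.57,76.85) → (68.87,76.84).

Shape 3 is a regular polygon drawn with `<path>`. Its stroke #ff00ff means engrave at S265, F2305. After flipping Y the toolpath is (75.59,40.64) → (31.96,104.71) → (109.26,110.46) → (75.59,40.64), returning to the start.

Shape 4 is a open polyline drawn with `<path>`. Its stroke #ff00ff means engrave at S265, F2305. After flipping Y the toolpath is (125.30,120.95) → (95.46,109.42) → (5.54,65.16) → (76.48,105.33).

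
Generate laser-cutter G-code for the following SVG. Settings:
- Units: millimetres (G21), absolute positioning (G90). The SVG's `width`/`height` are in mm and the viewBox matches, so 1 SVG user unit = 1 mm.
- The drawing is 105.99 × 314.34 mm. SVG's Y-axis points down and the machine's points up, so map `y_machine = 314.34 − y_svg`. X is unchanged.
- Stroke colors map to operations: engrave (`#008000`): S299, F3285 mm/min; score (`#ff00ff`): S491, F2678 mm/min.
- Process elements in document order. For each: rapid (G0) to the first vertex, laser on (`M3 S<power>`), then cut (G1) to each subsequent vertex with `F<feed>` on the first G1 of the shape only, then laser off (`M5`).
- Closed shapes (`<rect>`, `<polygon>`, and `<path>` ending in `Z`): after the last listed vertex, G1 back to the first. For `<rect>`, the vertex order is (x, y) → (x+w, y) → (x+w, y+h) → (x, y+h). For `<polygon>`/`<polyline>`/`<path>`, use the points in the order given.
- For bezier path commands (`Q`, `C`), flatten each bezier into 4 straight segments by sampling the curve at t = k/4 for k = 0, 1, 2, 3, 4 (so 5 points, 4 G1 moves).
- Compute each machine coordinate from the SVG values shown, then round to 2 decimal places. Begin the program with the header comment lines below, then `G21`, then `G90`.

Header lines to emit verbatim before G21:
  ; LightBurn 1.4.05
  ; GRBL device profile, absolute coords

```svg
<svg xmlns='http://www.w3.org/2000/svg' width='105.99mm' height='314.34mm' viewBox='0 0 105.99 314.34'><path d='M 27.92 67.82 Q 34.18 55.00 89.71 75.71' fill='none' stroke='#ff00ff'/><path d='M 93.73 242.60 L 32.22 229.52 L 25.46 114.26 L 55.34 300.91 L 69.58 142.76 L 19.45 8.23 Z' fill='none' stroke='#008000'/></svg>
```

; LightBurn 1.4.05
; GRBL device profile, absolute coords
G21
G90
G0 X27.92 Y246.52
M3 S491
G1 X34.13 Y250.83 F2678
G1 X46.50 Y250.96
G1 X65.02 Y246.89
G1 X89.71 Y238.63
M5
G0 X93.73 Y71.74
M3 S299
G1 X32.22 Y84.82 F3285
G1 X25.46 Y200.08
G1 X55.34 Y13.43
G1 X69.58 Y171.58
G1 X19.45 Y306.11
G1 X93.73 Y71.74
M5

Since the viewBox matches the mm dimensions, user units are millimetres directly. The only transform is the Y-flip y_m = 314.34 − y_svg.

Shape 1 is a quadratic bezier drawn with `<path>`. Its stroke #ff00ff means score at S491, F2678. After flipping Y the toolpath is (27.92,246.52) → (34.13,250.83) → (46.50,250.96) → (65.02,246.89) → (89.71,238.63).

Shape 2 is a closed polygon drawn with `<path>`. Its stroke #008000 means engrave at S299, F3285. After flipping Y the toolpath is (93.73,71.74) → (32.22,84.82) → (25.46,200.08) → (55.34,13.43) → (69.58,171.58) → (19.45,306.11) → (93.73,71.74), returning to the start.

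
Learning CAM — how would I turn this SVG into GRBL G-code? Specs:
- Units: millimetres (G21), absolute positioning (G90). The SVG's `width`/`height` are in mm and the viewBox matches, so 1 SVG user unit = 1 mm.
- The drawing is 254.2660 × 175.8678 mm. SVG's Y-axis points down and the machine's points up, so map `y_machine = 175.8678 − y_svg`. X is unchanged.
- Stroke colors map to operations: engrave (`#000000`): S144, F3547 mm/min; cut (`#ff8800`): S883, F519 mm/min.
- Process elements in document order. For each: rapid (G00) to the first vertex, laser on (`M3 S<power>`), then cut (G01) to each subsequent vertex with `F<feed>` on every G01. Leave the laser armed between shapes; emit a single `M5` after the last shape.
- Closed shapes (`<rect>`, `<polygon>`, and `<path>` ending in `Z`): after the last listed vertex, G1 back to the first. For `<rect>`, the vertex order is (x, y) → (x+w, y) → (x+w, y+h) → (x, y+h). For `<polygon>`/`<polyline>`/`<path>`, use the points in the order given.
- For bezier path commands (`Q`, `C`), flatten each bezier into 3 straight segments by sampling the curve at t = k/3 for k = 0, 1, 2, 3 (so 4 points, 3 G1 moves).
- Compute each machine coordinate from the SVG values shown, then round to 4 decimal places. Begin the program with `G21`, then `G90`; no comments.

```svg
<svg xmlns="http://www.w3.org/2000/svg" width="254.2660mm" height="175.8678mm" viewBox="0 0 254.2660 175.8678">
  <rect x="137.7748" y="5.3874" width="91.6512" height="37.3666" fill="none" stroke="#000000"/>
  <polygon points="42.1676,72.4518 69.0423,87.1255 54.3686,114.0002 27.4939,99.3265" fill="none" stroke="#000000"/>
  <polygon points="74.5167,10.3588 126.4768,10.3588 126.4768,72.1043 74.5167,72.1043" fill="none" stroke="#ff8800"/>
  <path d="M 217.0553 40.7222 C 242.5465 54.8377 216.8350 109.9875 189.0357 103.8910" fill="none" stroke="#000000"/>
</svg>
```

G21
G90
G00 X137.7748 Y170.4804
M3 S144
G01 X229.4260 Y170.4804 F3547
G01 X229.4260 Y133.1138 F3547
G01 X137.7748 Y133.1138 F3547
G01 X137.7748 Y170.4804 F3547
G00 X42.1676 Y103.4160
M3 S144
G01 X69.0423 Y88.7423 F3547
G01 X54.3686 Y61.8676 F3547
G01 X27.4939 Y76.5413 F3547
G01 X42.1676 Y103.4160 F3547
G00 X74.5167 Y165.5090
M3 S883
G01 X126.4768 Y165.5090 F519
G01 X126.4768 Y103.7635 F519
G01 X74.5167 Y103.7635 F519
G01 X74.5167 Y165.5090 F519
G00 X217.0553 Y135.1456
M3 S144
G01 X227.2980 Y111.1402 F3547
G01 X214.3200 Y82.5076 F3547
G01 X189.0357 Y71.9768 F3547
M5

viewBox `0 0 254.2660 175.8678` with mm width/height → 1 unit = 1 mm. Flip: y_m = 175.8678 − y_svg.

**Shape 1** — `<rect>` rectangle, stroke `#000000` → engrave (S144, F3547). Machine vertices: (137.7748,170.4804) → (229.4260,170.4804) → (229.4260,133.1138) → (137.7748,133.1138) → (137.7748,170.4804). Closed: final G1 returns to the first vertex.

**Shape 2** — `<polygon>` regular polygon, stroke `#000000` → engrave (S144, F3547). Machine vertices: (42.1676,103.4160) → (69.0423,88.7423) → (54.3686,61.8676) → (27.4939,76.5413) → (42.1676,103.4160). Closed: final G1 returns to the first vertex.

**Shape 3** — `<polygon>` rectangle, stroke `#ff8800` → cut (S883, F519). Machine vertices: (74.5167,165.5090) → (126.4768,165.5090) → (126.4768,103.7635) → (74.5167,103.7635) → (74.5167,165.5090). Closed: final G1 returns to the first vertex.

**Shape 4** — `<path>` cubic bezier, stroke `#000000` → engrave (S144, F3547). Control points (SVG): P0=(217.0553,40.7222), P1=(242.5465,54.8377), P2=(216.8350,109.9875), P3=(189.0357,103.8910); sampled at t=k/3. Machine vertices: (217.0553,135.1456) → (227.2980,111.1402) → (214.3200,82.5076) → (189.0357,71.9768). Open path.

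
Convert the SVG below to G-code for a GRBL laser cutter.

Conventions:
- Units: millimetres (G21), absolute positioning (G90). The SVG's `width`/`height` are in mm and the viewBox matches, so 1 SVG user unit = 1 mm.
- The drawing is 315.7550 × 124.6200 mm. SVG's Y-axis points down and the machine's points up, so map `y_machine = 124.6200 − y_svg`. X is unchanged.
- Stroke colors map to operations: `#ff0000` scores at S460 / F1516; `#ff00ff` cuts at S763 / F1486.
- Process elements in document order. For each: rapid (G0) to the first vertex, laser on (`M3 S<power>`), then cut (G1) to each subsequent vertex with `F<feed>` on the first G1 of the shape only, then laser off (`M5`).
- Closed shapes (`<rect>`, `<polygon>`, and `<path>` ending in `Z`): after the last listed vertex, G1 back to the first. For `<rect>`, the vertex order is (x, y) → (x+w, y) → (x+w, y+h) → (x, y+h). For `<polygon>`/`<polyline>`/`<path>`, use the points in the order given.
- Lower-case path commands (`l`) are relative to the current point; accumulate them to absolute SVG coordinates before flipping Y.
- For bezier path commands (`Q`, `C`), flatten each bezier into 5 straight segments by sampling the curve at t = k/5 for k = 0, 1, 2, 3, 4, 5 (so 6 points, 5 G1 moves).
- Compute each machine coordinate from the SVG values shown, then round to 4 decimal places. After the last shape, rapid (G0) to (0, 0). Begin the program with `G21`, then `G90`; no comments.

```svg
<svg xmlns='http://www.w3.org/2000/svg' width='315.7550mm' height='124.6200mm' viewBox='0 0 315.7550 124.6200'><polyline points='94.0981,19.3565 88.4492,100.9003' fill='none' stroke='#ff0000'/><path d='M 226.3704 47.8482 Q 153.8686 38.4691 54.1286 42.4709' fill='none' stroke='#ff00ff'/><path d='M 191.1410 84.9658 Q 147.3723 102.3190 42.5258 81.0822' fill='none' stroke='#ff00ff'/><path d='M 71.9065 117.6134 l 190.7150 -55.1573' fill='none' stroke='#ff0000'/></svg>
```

G21
G90
G0 X94.0981 Y105.2635
M3 S460
G1 X88.4492 Y23.7197 F1516
M5
G0 X226.3704 Y76.7718
M3 S763
G1 X196.2802 Y79.9882 F1486
G1 X164.0108 Y82.1341
G1 X129.5625 Y83.2096
G1 X92.9351 Y83.2146
G1 X54.1286 Y82.1491
M5
G0 X191.1410 Y39.6542
M3 S763
G1 X171.1904 Y34.2565 F1486
G1 X146.3536 Y31.9460
G1 X116.6306 Y32.7228
G1 X82.0213 Y36.5867
G1 X42.5258 Y43.5378
M5
G0 X71.9065 Y7.0066
M3 S460
G1 X262.6215 Y62.1639 F1516
M5
G0 X0.0000 Y0.0000

viewBox `0 0 315.7550 124.6200` with mm width/height → 1 unit = 1 mm. Flip: y_m = 124.6200 − y_svg.

**Shape 1** — `<polyline>` line segment, stroke `#ff0000` → score (S460, F1516). Machine vertices: (94.0981,105.2635) → (88.4492,23.7197). Open path.

**Shape 2** — `<path>` quadratic bezier, stroke `#ff00ff` → cut (S763, F1486). Control points (SVG): P0=(226.3704,47.8482), P1=(153.8686,38.4691), P2=(54.1286,42.4709); sampled at t=k/5. Machine vertices: (226.3704,76.7718) → (196.2802,79.9882) → (164.0108,82.1341) → (129.5625,83.2096) → (92.9351,83.2146) → (54.1286,82.1491). Open path.

**Shape 3** — `<path>` quadratic bezier, stroke `#ff00ff` → cut (S763, F1486). Control points (SVG): P0=(191.1410,84.9658), P1=(147.3723,102.3190), P2=(42.5258,81.0822); sampled at t=k/5. Machine vertices: (191.1410,39.6542) → (171.1904,34.2565) → (146.3536,31.9460) → (116.6306,32.7228) → (82.0213,36.5867) → (42.5258,43.5378). Open path.

**Shape 4** — `<path>` line segment, stroke `#ff0000` → score (S460, F1516). Machine vertices: (71.9065,7.0066) → (262.6215,62.1639). Open path.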